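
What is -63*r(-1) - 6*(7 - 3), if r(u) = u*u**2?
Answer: 39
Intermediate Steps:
r(u) = u**3
-63*r(-1) - 6*(7 - 3) = -63*(-1)**3 - 6*(7 - 3) = -63*(-1) - 6*4 = 63 - 24 = 39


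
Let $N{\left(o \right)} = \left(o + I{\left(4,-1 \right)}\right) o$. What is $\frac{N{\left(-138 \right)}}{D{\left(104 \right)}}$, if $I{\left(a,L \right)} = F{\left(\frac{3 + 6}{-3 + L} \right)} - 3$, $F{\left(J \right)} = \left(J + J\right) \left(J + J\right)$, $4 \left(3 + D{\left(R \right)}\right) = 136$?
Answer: $\frac{33327}{62} \approx 537.53$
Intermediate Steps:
$D{\left(R \right)} = 31$ ($D{\left(R \right)} = -3 + \frac{1}{4} \cdot 136 = -3 + 34 = 31$)
$F{\left(J \right)} = 4 J^{2}$ ($F{\left(J \right)} = 2 J 2 J = 4 J^{2}$)
$I{\left(a,L \right)} = -3 + \frac{324}{\left(-3 + L\right)^{2}}$ ($I{\left(a,L \right)} = 4 \left(\frac{3 + 6}{-3 + L}\right)^{2} - 3 = 4 \left(\frac{9}{-3 + L}\right)^{2} - 3 = 4 \frac{81}{\left(-3 + L\right)^{2}} - 3 = \frac{324}{\left(-3 + L\right)^{2}} - 3 = -3 + \frac{324}{\left(-3 + L\right)^{2}}$)
$N{\left(o \right)} = o \left(\frac{69}{4} + o\right)$ ($N{\left(o \right)} = \left(o - \left(3 - \frac{324}{\left(-3 - 1\right)^{2}}\right)\right) o = \left(o - \left(3 - \frac{324}{16}\right)\right) o = \left(o + \left(-3 + 324 \cdot \frac{1}{16}\right)\right) o = \left(o + \left(-3 + \frac{81}{4}\right)\right) o = \left(o + \frac{69}{4}\right) o = \left(\frac{69}{4} + o\right) o = o \left(\frac{69}{4} + o\right)$)
$\frac{N{\left(-138 \right)}}{D{\left(104 \right)}} = \frac{\frac{1}{4} \left(-138\right) \left(69 + 4 \left(-138\right)\right)}{31} = \frac{1}{4} \left(-138\right) \left(69 - 552\right) \frac{1}{31} = \frac{1}{4} \left(-138\right) \left(-483\right) \frac{1}{31} = \frac{33327}{2} \cdot \frac{1}{31} = \frac{33327}{62}$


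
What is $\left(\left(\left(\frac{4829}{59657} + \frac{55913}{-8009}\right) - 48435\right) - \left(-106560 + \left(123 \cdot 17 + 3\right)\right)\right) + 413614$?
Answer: $\frac{224389755699505}{477792913} \approx 4.6964 \cdot 10^{5}$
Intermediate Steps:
$\left(\left(\left(\frac{4829}{59657} + \frac{55913}{-8009}\right) - 48435\right) - \left(-106560 + \left(123 \cdot 17 + 3\right)\right)\right) + 413614 = \left(\left(\left(4829 \cdot \frac{1}{59657} + 55913 \left(- \frac{1}{8009}\right)\right) - 48435\right) - \left(-106560 + \left(2091 + 3\right)\right)\right) + 413614 = \left(\left(\left(\frac{4829}{59657} - \frac{55913}{8009}\right) - 48435\right) - \left(-106560 + 2094\right)\right) + 413614 = \left(\left(- \frac{3296926380}{477792913} - 48435\right) - -104466\right) + 413614 = \left(- \frac{23145196667535}{477792913} + 104466\right) + 413614 = \frac{26767917781923}{477792913} + 413614 = \frac{224389755699505}{477792913}$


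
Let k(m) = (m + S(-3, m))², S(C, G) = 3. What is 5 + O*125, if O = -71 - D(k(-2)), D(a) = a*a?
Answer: -8995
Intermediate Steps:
k(m) = (3 + m)² (k(m) = (m + 3)² = (3 + m)²)
D(a) = a²
O = -72 (O = -71 - ((3 - 2)²)² = -71 - (1²)² = -71 - 1*1² = -71 - 1*1 = -71 - 1 = -72)
5 + O*125 = 5 - 72*125 = 5 - 9000 = -8995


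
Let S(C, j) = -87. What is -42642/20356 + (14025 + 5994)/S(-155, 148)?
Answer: -68536103/295162 ≈ -232.20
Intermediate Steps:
-42642/20356 + (14025 + 5994)/S(-155, 148) = -42642/20356 + (14025 + 5994)/(-87) = -42642*1/20356 + 20019*(-1/87) = -21321/10178 - 6673/29 = -68536103/295162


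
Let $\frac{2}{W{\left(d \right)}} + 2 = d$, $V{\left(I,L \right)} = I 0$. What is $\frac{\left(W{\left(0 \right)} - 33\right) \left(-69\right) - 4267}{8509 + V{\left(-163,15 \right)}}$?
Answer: $- \frac{1921}{8509} \approx -0.22576$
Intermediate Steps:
$V{\left(I,L \right)} = 0$
$W{\left(d \right)} = \frac{2}{-2 + d}$
$\frac{\left(W{\left(0 \right)} - 33\right) \left(-69\right) - 4267}{8509 + V{\left(-163,15 \right)}} = \frac{\left(\frac{2}{-2 + 0} - 33\right) \left(-69\right) - 4267}{8509 + 0} = \frac{\left(\frac{2}{-2} - 33\right) \left(-69\right) - 4267}{8509} = \left(\left(2 \left(- \frac{1}{2}\right) - 33\right) \left(-69\right) - 4267\right) \frac{1}{8509} = \left(\left(-1 - 33\right) \left(-69\right) - 4267\right) \frac{1}{8509} = \left(\left(-34\right) \left(-69\right) - 4267\right) \frac{1}{8509} = \left(2346 - 4267\right) \frac{1}{8509} = \left(-1921\right) \frac{1}{8509} = - \frac{1921}{8509}$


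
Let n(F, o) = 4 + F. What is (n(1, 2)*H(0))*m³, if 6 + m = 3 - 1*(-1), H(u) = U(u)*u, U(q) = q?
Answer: 0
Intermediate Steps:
H(u) = u² (H(u) = u*u = u²)
m = -2 (m = -6 + (3 - 1*(-1)) = -6 + (3 + 1) = -6 + 4 = -2)
(n(1, 2)*H(0))*m³ = ((4 + 1)*0²)*(-2)³ = (5*0)*(-8) = 0*(-8) = 0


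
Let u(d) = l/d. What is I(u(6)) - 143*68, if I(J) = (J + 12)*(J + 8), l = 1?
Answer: -346487/36 ≈ -9624.6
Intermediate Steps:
u(d) = 1/d
I(J) = (8 + J)*(12 + J) (I(J) = (12 + J)*(8 + J) = (8 + J)*(12 + J))
I(u(6)) - 143*68 = (96 + (1/6)² + 20/6) - 143*68 = (96 + (⅙)² + 20*(⅙)) - 9724 = (96 + 1/36 + 10/3) - 9724 = 3577/36 - 9724 = -346487/36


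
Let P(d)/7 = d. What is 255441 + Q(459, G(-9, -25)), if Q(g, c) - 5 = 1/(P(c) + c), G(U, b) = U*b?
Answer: 459802801/1800 ≈ 2.5545e+5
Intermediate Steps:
P(d) = 7*d
Q(g, c) = 5 + 1/(8*c) (Q(g, c) = 5 + 1/(7*c + c) = 5 + 1/(8*c))
255441 + Q(459, G(-9, -25)) = 255441 + (5 + 1/(8*((-9*(-25))))) = 255441 + (5 + (⅛)/225) = 255441 + (5 + (⅛)*(1/225)) = 255441 + (5 + 1/1800) = 255441 + 9001/1800 = 459802801/1800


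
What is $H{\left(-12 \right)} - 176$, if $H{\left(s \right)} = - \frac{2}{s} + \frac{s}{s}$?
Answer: $- \frac{1049}{6} \approx -174.83$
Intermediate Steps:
$H{\left(s \right)} = 1 - \frac{2}{s}$ ($H{\left(s \right)} = - \frac{2}{s} + 1 = 1 - \frac{2}{s}$)
$H{\left(-12 \right)} - 176 = \frac{-2 - 12}{-12} - 176 = \left(- \frac{1}{12}\right) \left(-14\right) - 176 = \frac{7}{6} - 176 = - \frac{1049}{6}$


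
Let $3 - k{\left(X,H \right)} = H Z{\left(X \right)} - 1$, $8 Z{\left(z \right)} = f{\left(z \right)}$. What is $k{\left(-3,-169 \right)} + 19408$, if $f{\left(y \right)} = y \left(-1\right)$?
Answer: $\frac{155803}{8} \approx 19475.0$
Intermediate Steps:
$f{\left(y \right)} = - y$
$Z{\left(z \right)} = - \frac{z}{8}$ ($Z{\left(z \right)} = \frac{\left(-1\right) z}{8} = - \frac{z}{8}$)
$k{\left(X,H \right)} = 4 + \frac{H X}{8}$ ($k{\left(X,H \right)} = 3 - \left(H \left(- \frac{X}{8}\right) - 1\right) = 3 - \left(- \frac{H X}{8} - 1\right) = 3 - \left(-1 - \frac{H X}{8}\right) = 3 + \left(1 + \frac{H X}{8}\right) = 4 + \frac{H X}{8}$)
$k{\left(-3,-169 \right)} + 19408 = \left(4 + \frac{1}{8} \left(-169\right) \left(-3\right)\right) + 19408 = \left(4 + \frac{507}{8}\right) + 19408 = \frac{539}{8} + 19408 = \frac{155803}{8}$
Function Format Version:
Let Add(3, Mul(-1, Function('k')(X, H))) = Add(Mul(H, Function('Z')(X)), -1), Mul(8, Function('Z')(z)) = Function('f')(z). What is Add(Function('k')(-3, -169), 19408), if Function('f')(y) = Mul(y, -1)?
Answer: Rational(155803, 8) ≈ 19475.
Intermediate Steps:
Function('f')(y) = Mul(-1, y)
Function('Z')(z) = Mul(Rational(-1, 8), z) (Function('Z')(z) = Mul(Rational(1, 8), Mul(-1, z)) = Mul(Rational(-1, 8), z))
Function('k')(X, H) = Add(4, Mul(Rational(1, 8), H, X)) (Function('k')(X, H) = Add(3, Mul(-1, Add(Mul(H, Mul(Rational(-1, 8), X)), -1))) = Add(3, Mul(-1, Add(Mul(Rational(-1, 8), H, X), -1))) = Add(3, Mul(-1, Add(-1, Mul(Rational(-1, 8), H, X)))) = Add(3, Add(1, Mul(Rational(1, 8), H, X))) = Add(4, Mul(Rational(1, 8), H, X)))
Add(Function('k')(-3, -169), 19408) = Add(Add(4, Mul(Rational(1, 8), -169, -3)), 19408) = Add(Add(4, Rational(507, 8)), 19408) = Add(Rational(539, 8), 19408) = Rational(155803, 8)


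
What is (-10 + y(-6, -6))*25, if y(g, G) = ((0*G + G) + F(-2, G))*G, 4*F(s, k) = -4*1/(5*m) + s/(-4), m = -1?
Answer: 2405/4 ≈ 601.25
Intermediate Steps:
F(s, k) = ⅕ - s/16 (F(s, k) = (-4/(5*(-1)) + s/(-4))/4 = (-4/(-5) + s*(-¼))/4 = (-4*(-⅕) - s/4)/4 = (⅘ - s/4)/4 = ⅕ - s/16)
y(g, G) = G*(13/40 + G) (y(g, G) = ((0*G + G) + (⅕ - 1/16*(-2)))*G = ((0 + G) + (⅕ + ⅛))*G = (G + 13/40)*G = (13/40 + G)*G = G*(13/40 + G))
(-10 + y(-6, -6))*25 = (-10 + (1/40)*(-6)*(13 + 40*(-6)))*25 = (-10 + (1/40)*(-6)*(13 - 240))*25 = (-10 + (1/40)*(-6)*(-227))*25 = (-10 + 681/20)*25 = (481/20)*25 = 2405/4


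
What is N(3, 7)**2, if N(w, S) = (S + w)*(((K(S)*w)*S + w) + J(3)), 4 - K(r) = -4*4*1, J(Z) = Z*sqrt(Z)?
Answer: 17895600 + 253800*sqrt(3) ≈ 1.8335e+7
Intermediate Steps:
J(Z) = Z**(3/2)
K(r) = 20 (K(r) = 4 - (-4*4) = 4 - (-16) = 4 - 1*(-16) = 4 + 16 = 20)
N(w, S) = (S + w)*(w + 3*sqrt(3) + 20*S*w) (N(w, S) = (S + w)*(((20*w)*S + w) + 3**(3/2)) = (S + w)*((20*S*w + w) + 3*sqrt(3)) = (S + w)*((w + 20*S*w) + 3*sqrt(3)) = (S + w)*(w + 3*sqrt(3) + 20*S*w))
N(3, 7)**2 = (3**2 + 7*3 + 3*7*sqrt(3) + 3*3*sqrt(3) + 20*7*3**2 + 20*3*7**2)**2 = (9 + 21 + 21*sqrt(3) + 9*sqrt(3) + 20*7*9 + 20*3*49)**2 = (9 + 21 + 21*sqrt(3) + 9*sqrt(3) + 1260 + 2940)**2 = (4230 + 30*sqrt(3))**2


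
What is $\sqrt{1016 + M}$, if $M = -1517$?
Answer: $i \sqrt{501} \approx 22.383 i$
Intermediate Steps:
$\sqrt{1016 + M} = \sqrt{1016 - 1517} = \sqrt{-501} = i \sqrt{501}$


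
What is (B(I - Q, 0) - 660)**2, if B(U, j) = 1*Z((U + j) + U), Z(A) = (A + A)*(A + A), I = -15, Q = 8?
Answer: 60902416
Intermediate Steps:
Z(A) = 4*A**2 (Z(A) = (2*A)*(2*A) = 4*A**2)
B(U, j) = 4*(j + 2*U)**2 (B(U, j) = 1*(4*((U + j) + U)**2) = 1*(4*(j + 2*U)**2) = 4*(j + 2*U)**2)
(B(I - Q, 0) - 660)**2 = (4*(0 + 2*(-15 - 1*8))**2 - 660)**2 = (4*(0 + 2*(-15 - 8))**2 - 660)**2 = (4*(0 + 2*(-23))**2 - 660)**2 = (4*(0 - 46)**2 - 660)**2 = (4*(-46)**2 - 660)**2 = (4*2116 - 660)**2 = (8464 - 660)**2 = 7804**2 = 60902416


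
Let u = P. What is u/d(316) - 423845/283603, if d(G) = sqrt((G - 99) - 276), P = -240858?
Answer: -423845/283603 + 240858*I*sqrt(59)/59 ≈ -1.4945 + 31357.0*I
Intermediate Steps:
u = -240858
d(G) = sqrt(-375 + G) (d(G) = sqrt((-99 + G) - 276) = sqrt(-375 + G))
u/d(316) - 423845/283603 = -240858/sqrt(-375 + 316) - 423845/283603 = -240858*(-I*sqrt(59)/59) - 423845*1/283603 = -240858*(-I*sqrt(59)/59) - 423845/283603 = -(-240858)*I*sqrt(59)/59 - 423845/283603 = 240858*I*sqrt(59)/59 - 423845/283603 = -423845/283603 + 240858*I*sqrt(59)/59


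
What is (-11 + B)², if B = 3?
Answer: 64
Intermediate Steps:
(-11 + B)² = (-11 + 3)² = (-8)² = 64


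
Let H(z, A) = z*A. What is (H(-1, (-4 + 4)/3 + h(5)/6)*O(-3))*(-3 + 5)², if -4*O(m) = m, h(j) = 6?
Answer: -3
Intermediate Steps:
O(m) = -m/4
H(z, A) = A*z
(H(-1, (-4 + 4)/3 + h(5)/6)*O(-3))*(-3 + 5)² = ((((-4 + 4)/3 + 6/6)*(-1))*(-¼*(-3)))*(-3 + 5)² = (((0*(⅓) + 6*(⅙))*(-1))*(¾))*2² = (((0 + 1)*(-1))*(¾))*4 = ((1*(-1))*(¾))*4 = -1*¾*4 = -¾*4 = -3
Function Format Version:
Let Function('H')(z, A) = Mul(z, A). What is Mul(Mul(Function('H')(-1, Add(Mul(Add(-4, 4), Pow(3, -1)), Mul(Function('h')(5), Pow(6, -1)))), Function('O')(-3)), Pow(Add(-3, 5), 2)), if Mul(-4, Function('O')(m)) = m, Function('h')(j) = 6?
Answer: -3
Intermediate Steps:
Function('O')(m) = Mul(Rational(-1, 4), m)
Function('H')(z, A) = Mul(A, z)
Mul(Mul(Function('H')(-1, Add(Mul(Add(-4, 4), Pow(3, -1)), Mul(Function('h')(5), Pow(6, -1)))), Function('O')(-3)), Pow(Add(-3, 5), 2)) = Mul(Mul(Mul(Add(Mul(Add(-4, 4), Pow(3, -1)), Mul(6, Pow(6, -1))), -1), Mul(Rational(-1, 4), -3)), Pow(Add(-3, 5), 2)) = Mul(Mul(Mul(Add(Mul(0, Rational(1, 3)), Mul(6, Rational(1, 6))), -1), Rational(3, 4)), Pow(2, 2)) = Mul(Mul(Mul(Add(0, 1), -1), Rational(3, 4)), 4) = Mul(Mul(Mul(1, -1), Rational(3, 4)), 4) = Mul(Mul(-1, Rational(3, 4)), 4) = Mul(Rational(-3, 4), 4) = -3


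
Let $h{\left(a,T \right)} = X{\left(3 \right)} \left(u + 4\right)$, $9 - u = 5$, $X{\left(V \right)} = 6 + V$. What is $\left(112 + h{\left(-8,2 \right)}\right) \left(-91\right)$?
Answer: $-16744$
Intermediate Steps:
$u = 4$ ($u = 9 - 5 = 4$)
$h{\left(a,T \right)} = 72$ ($h{\left(a,T \right)} = \left(6 + 3\right) \left(4 + 4\right) = 9 \cdot 8 = 72$)
$\left(112 + h{\left(-8,2 \right)}\right) \left(-91\right) = \left(112 + 72\right) \left(-91\right) = 184 \left(-91\right) = -16744$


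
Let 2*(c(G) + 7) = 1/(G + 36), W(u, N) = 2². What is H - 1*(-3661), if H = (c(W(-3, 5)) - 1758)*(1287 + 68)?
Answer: -38206353/16 ≈ -2.3879e+6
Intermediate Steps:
W(u, N) = 4
c(G) = -7 + 1/(2*(36 + G)) (c(G) = -7 + 1/(2*(G + 36)) = -7 + 1/(2*(36 + G)))
H = -38264929/16 (H = ((-503 - 14*4)/(2*(36 + 4)) - 1758)*(1287 + 68) = ((½)*(-503 - 56)/40 - 1758)*1355 = ((½)*(1/40)*(-559) - 1758)*1355 = (-559/80 - 1758)*1355 = -141199/80*1355 = -38264929/16 ≈ -2.3916e+6)
H - 1*(-3661) = -38264929/16 - 1*(-3661) = -38264929/16 + 3661 = -38206353/16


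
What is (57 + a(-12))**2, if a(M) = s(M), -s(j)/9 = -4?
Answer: 8649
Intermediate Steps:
s(j) = 36 (s(j) = -9*(-4) = 36)
a(M) = 36
(57 + a(-12))**2 = (57 + 36)**2 = 93**2 = 8649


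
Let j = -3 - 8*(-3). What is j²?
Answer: 441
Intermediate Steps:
j = 21 (j = -3 - 4*(-6) = -3 + 24 = 21)
j² = 21² = 441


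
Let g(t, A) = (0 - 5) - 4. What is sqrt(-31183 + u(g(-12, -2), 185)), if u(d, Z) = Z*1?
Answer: I*sqrt(30998) ≈ 176.06*I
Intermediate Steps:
g(t, A) = -9 (g(t, A) = -5 - 4 = -9)
u(d, Z) = Z
sqrt(-31183 + u(g(-12, -2), 185)) = sqrt(-31183 + 185) = sqrt(-30998) = I*sqrt(30998)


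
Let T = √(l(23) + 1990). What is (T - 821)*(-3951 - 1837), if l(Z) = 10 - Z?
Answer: 4751948 - 5788*√1977 ≈ 4.4946e+6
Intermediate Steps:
T = √1977 (T = √((10 - 1*23) + 1990) = √((10 - 23) + 1990) = √(-13 + 1990) = √1977 ≈ 44.463)
(T - 821)*(-3951 - 1837) = (√1977 - 821)*(-3951 - 1837) = (-821 + √1977)*(-5788) = 4751948 - 5788*√1977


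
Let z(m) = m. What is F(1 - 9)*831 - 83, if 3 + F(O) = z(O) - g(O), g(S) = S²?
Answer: -62408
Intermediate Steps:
F(O) = -3 + O - O² (F(O) = -3 + (O - O²) = -3 + O - O²)
F(1 - 9)*831 - 83 = (-3 + (1 - 9) - (1 - 9)²)*831 - 83 = (-3 - 8 - 1*(-8)²)*831 - 83 = (-3 - 8 - 1*64)*831 - 83 = (-3 - 8 - 64)*831 - 83 = -75*831 - 83 = -62325 - 83 = -62408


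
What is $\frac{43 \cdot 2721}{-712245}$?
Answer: $- \frac{39001}{237415} \approx -0.16427$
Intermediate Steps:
$\frac{43 \cdot 2721}{-712245} = 117003 \left(- \frac{1}{712245}\right) = - \frac{39001}{237415}$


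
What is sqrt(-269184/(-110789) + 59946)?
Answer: sqrt(15016717692858)/15827 ≈ 244.84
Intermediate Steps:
sqrt(-269184/(-110789) + 59946) = sqrt(-269184*(-1/110789) + 59946) = sqrt(269184/110789 + 59946) = sqrt(6641626578/110789) = sqrt(15016717692858)/15827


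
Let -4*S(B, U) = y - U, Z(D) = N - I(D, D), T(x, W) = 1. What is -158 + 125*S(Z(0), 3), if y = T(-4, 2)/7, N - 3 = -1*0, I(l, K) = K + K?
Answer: -481/7 ≈ -68.714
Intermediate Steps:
I(l, K) = 2*K
N = 3 (N = 3 - 1*0 = 3 + 0 = 3)
y = ⅐ (y = 1/7 = 1*(⅐) = ⅐ ≈ 0.14286)
Z(D) = 3 - 2*D
S(B, U) = -1/28 + U/4 (S(B, U) = -(⅐ - U)/4 = -1/28 + U/4)
-158 + 125*S(Z(0), 3) = -158 + 125*(-1/28 + (¼)*3) = -158 + 125*(-1/28 + ¾) = -158 + 125*(5/7) = -158 + 625/7 = -481/7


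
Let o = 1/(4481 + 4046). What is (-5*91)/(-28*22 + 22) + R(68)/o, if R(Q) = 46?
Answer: 232992203/594 ≈ 3.9224e+5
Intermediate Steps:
o = 1/8527 ≈ 0.00011727
(-5*91)/(-28*22 + 22) + R(68)/o = (-5*91)/(-28*22 + 22) + 46/(1/8527) = -455/(-616 + 22) + 46*8527 = -455/(-594) + 392242 = -455*(-1/594) + 392242 = 455/594 + 392242 = 232992203/594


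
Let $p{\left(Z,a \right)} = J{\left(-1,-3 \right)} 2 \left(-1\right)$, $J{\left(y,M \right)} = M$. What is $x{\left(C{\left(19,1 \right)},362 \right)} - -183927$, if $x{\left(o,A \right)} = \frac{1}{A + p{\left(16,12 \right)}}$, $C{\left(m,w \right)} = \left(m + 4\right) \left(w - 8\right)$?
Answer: $\frac{67685137}{368} \approx 1.8393 \cdot 10^{5}$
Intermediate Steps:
$p{\left(Z,a \right)} = 6$ ($p{\left(Z,a \right)} = \left(-3\right) 2 \left(-1\right) = \left(-6\right) \left(-1\right) = 6$)
$C{\left(m,w \right)} = \left(-8 + w\right) \left(4 + m\right)$ ($C{\left(m,w \right)} = \left(4 + m\right) \left(-8 + w\right) = \left(-8 + w\right) \left(4 + m\right)$)
$x{\left(o,A \right)} = \frac{1}{6 + A}$ ($x{\left(o,A \right)} = \frac{1}{A + 6} = \frac{1}{6 + A}$)
$x{\left(C{\left(19,1 \right)},362 \right)} - -183927 = \frac{1}{6 + 362} - -183927 = \frac{1}{368} + 183927 = \frac{67685137}{368}$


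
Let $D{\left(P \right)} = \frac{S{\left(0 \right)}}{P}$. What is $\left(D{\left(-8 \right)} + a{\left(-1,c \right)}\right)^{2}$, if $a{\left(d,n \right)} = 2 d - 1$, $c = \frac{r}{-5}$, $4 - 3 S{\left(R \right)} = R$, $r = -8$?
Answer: $\frac{361}{36} \approx 10.028$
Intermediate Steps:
$S{\left(R \right)} = \frac{4}{3} - \frac{R}{3}$
$c = \frac{8}{5}$ ($c = - \frac{8}{-5} = \left(-8\right) \left(- \frac{1}{5}\right) = \frac{8}{5} \approx 1.6$)
$a{\left(d,n \right)} = -1 + 2 d$
$D{\left(P \right)} = \frac{4}{3 P}$ ($D{\left(P \right)} = \frac{\frac{4}{3} - 0}{P} = \frac{\frac{4}{3} + 0}{P} = \frac{4}{3 P}$)
$\left(D{\left(-8 \right)} + a{\left(-1,c \right)}\right)^{2} = \left(\frac{4}{3 \left(-8\right)} + \left(-1 + 2 \left(-1\right)\right)\right)^{2} = \left(\frac{4}{3} \left(- \frac{1}{8}\right) - 3\right)^{2} = \left(- \frac{1}{6} - 3\right)^{2} = \left(- \frac{19}{6}\right)^{2} = \frac{361}{36}$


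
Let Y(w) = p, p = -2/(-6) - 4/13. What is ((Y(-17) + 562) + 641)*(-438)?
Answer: -6850028/13 ≈ -5.2693e+5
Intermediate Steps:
p = 1/39 (p = -2*(-⅙) - 4*1/13 = ⅓ - 4/13 = 1/39 ≈ 0.025641)
Y(w) = 1/39
((Y(-17) + 562) + 641)*(-438) = ((1/39 + 562) + 641)*(-438) = (21919/39 + 641)*(-438) = (46918/39)*(-438) = -6850028/13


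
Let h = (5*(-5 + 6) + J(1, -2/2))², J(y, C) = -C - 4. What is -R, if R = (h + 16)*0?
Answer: 0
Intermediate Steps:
J(y, C) = -4 - C
h = 4 (h = (5*(-5 + 6) + (-4 - (-2)/2))² = (5*1 + (-4 - (-2)/2))² = (5 + (-4 - 1*(-1)))² = (5 + (-4 + 1))² = (5 - 3)² = 2² = 4)
R = 0 (R = (4 + 16)*0 = 20*0 = 0)
-R = -1*0 = 0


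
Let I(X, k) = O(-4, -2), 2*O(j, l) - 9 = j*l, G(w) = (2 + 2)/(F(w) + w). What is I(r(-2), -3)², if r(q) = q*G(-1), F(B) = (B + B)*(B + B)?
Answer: 289/4 ≈ 72.250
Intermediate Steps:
F(B) = 4*B² (F(B) = (2*B)*(2*B) = 4*B²)
G(w) = 4/(w + 4*w²) (G(w) = (2 + 2)/(4*w² + w) = 4/(w + 4*w²))
O(j, l) = 9/2 + j*l/2 (O(j, l) = 9/2 + (j*l)/2 = 9/2 + j*l/2)
r(q) = 4*q/3 (r(q) = q*(4/(-1*(1 + 4*(-1)))) = q*(4*(-1)/(1 - 4)) = q*(4*(-1)/(-3)) = q*(4*(-1)*(-⅓)) = q*(4/3) = 4*q/3)
I(X, k) = 17/2 (I(X, k) = 9/2 + (½)*(-4)*(-2) = 9/2 + 4 = 17/2)
I(r(-2), -3)² = (17/2)² = 289/4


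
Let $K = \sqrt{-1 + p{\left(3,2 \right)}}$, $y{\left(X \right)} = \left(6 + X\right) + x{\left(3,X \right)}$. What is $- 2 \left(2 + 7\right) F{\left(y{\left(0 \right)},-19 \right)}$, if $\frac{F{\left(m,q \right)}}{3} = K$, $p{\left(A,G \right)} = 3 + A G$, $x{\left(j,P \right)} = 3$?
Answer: $- 108 \sqrt{2} \approx -152.74$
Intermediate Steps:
$y{\left(X \right)} = 9 + X$ ($y{\left(X \right)} = \left(6 + X\right) + 3 = 9 + X$)
$K = 2 \sqrt{2}$ ($K = \sqrt{-1 + \left(3 + 3 \cdot 2\right)} = \sqrt{-1 + \left(3 + 6\right)} = \sqrt{-1 + 9} = \sqrt{8} = 2 \sqrt{2} \approx 2.8284$)
$F{\left(m,q \right)} = 6 \sqrt{2}$ ($F{\left(m,q \right)} = 3 \cdot 2 \sqrt{2} = 6 \sqrt{2}$)
$- 2 \left(2 + 7\right) F{\left(y{\left(0 \right)},-19 \right)} = - 2 \left(2 + 7\right) 6 \sqrt{2} = \left(-2\right) 9 \cdot 6 \sqrt{2} = - 18 \cdot 6 \sqrt{2} = - 108 \sqrt{2}$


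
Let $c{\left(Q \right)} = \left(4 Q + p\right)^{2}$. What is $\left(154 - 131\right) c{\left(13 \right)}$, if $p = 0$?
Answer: $62192$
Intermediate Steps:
$c{\left(Q \right)} = 16 Q^{2}$ ($c{\left(Q \right)} = \left(4 Q + 0\right)^{2} = \left(4 Q\right)^{2} = 16 Q^{2}$)
$\left(154 - 131\right) c{\left(13 \right)} = \left(154 - 131\right) 16 \cdot 13^{2} = 23 \cdot 16 \cdot 169 = 23 \cdot 2704 = 62192$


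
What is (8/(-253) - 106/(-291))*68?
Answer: 1665320/73623 ≈ 22.620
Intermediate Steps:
(8/(-253) - 106/(-291))*68 = (8*(-1/253) - 106*(-1/291))*68 = (-8/253 + 106/291)*68 = (24490/73623)*68 = 1665320/73623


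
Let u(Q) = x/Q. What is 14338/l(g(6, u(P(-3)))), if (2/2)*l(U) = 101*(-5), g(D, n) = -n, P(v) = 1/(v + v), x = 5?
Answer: -14338/505 ≈ -28.392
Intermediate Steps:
P(v) = 1/(2*v)
u(Q) = 5/Q
l(U) = -505 (l(U) = 101*(-5) = -505)
14338/l(g(6, u(P(-3)))) = 14338/(-505) = 14338*(-1/505) = -14338/505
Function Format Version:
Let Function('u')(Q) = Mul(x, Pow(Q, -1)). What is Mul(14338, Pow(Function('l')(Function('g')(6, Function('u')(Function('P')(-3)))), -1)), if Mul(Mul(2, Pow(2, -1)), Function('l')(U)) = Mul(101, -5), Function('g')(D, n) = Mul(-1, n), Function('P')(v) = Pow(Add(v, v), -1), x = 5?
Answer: Rational(-14338, 505) ≈ -28.392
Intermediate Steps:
Function('P')(v) = Mul(Rational(1, 2), Pow(v, -1)) (Function('P')(v) = Pow(Mul(2, v), -1) = Mul(Rational(1, 2), Pow(v, -1)))
Function('u')(Q) = Mul(5, Pow(Q, -1))
Function('l')(U) = -505 (Function('l')(U) = Mul(101, -5) = -505)
Mul(14338, Pow(Function('l')(Function('g')(6, Function('u')(Function('P')(-3)))), -1)) = Mul(14338, Pow(-505, -1)) = Mul(14338, Rational(-1, 505)) = Rational(-14338, 505)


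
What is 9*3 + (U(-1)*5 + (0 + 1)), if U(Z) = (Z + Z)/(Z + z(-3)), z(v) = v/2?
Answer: 32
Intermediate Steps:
z(v) = v/2 (z(v) = v*(1/2) = v/2)
U(Z) = 2*Z/(-3/2 + Z) (U(Z) = (Z + Z)/(Z + (1/2)*(-3)) = (2*Z)/(Z - 3/2) = (2*Z)/(-3/2 + Z) = 2*Z/(-3/2 + Z))
9*3 + (U(-1)*5 + (0 + 1)) = 9*3 + ((4*(-1)/(-3 + 2*(-1)))*5 + (0 + 1)) = 27 + ((4*(-1)/(-3 - 2))*5 + 1) = 27 + ((4*(-1)/(-5))*5 + 1) = 27 + ((4*(-1)*(-1/5))*5 + 1) = 27 + ((4/5)*5 + 1) = 27 + (4 + 1) = 27 + 5 = 32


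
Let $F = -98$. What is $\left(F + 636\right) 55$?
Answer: $29590$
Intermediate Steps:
$\left(F + 636\right) 55 = \left(-98 + 636\right) 55 = 538 \cdot 55 = 29590$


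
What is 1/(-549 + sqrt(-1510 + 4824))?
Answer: -549/298087 - sqrt(3314)/298087 ≈ -0.0020349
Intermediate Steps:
1/(-549 + sqrt(-1510 + 4824)) = 1/(-549 + sqrt(3314))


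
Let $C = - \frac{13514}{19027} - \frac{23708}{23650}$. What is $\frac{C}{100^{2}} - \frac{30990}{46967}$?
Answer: $- \frac{17435956128513859}{26418265284812500} \approx -0.66$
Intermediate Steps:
$C = - \frac{385349108}{224994275}$ ($C = \left(-13514\right) \frac{1}{19027} - \frac{11854}{11825} = - \frac{13514}{19027} - \frac{11854}{11825} = - \frac{385349108}{224994275} \approx -1.7127$)
$\frac{C}{100^{2}} - \frac{30990}{46967} = - \frac{385349108}{224994275 \cdot 100^{2}} - \frac{30990}{46967} = - \frac{385349108}{224994275 \cdot 10000} - \frac{30990}{46967} = \left(- \frac{385349108}{224994275}\right) \frac{1}{10000} - \frac{30990}{46967} = - \frac{96337277}{562485687500} - \frac{30990}{46967} = - \frac{17435956128513859}{26418265284812500}$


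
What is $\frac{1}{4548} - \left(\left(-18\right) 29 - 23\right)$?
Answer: $\frac{2478661}{4548} \approx 545.0$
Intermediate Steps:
$\frac{1}{4548} - \left(\left(-18\right) 29 - 23\right) = \frac{1}{4548} - \left(-522 - 23\right) = \frac{1}{4548} - -545 = \frac{1}{4548} + 545 = \frac{2478661}{4548}$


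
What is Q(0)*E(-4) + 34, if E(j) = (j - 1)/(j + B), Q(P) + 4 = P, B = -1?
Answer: 30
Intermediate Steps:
Q(P) = -4 + P
E(j) = 1 (E(j) = (j - 1)/(j - 1) = (-1 + j)/(-1 + j) = 1)
Q(0)*E(-4) + 34 = (-4 + 0)*1 + 34 = -4*1 + 34 = -4 + 34 = 30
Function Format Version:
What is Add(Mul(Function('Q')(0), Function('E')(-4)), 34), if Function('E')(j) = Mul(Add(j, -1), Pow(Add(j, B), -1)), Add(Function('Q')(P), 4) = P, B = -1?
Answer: 30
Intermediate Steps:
Function('Q')(P) = Add(-4, P)
Function('E')(j) = 1 (Function('E')(j) = Mul(Add(j, -1), Pow(Add(j, -1), -1)) = Mul(Add(-1, j), Pow(Add(-1, j), -1)) = 1)
Add(Mul(Function('Q')(0), Function('E')(-4)), 34) = Add(Mul(Add(-4, 0), 1), 34) = Add(Mul(-4, 1), 34) = Add(-4, 34) = 30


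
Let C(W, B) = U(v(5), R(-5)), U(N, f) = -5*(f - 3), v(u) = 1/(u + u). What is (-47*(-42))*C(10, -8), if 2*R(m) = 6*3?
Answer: -59220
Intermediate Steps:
R(m) = 9 (R(m) = (6*3)/2 = (½)*18 = 9)
v(u) = 1/(2*u)
U(N, f) = 15 - 5*f (U(N, f) = -5*(-3 + f) = 15 - 5*f)
C(W, B) = -30 (C(W, B) = 15 - 5*9 = 15 - 45 = -30)
(-47*(-42))*C(10, -8) = -47*(-42)*(-30) = 1974*(-30) = -59220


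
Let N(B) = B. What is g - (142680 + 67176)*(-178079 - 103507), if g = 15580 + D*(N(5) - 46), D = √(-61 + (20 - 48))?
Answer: 59092527196 - 41*I*√89 ≈ 5.9093e+10 - 386.79*I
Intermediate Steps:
D = I*√89 (D = √(-61 - 28) = √(-89) = I*√89 ≈ 9.434*I)
g = 15580 - 41*I*√89 (g = 15580 + (I*√89)*(5 - 46) = 15580 + (I*√89)*(-41) = 15580 - 41*I*√89 ≈ 15580.0 - 386.79*I)
g - (142680 + 67176)*(-178079 - 103507) = (15580 - 41*I*√89) - (142680 + 67176)*(-178079 - 103507) = (15580 - 41*I*√89) - 209856*(-281586) = (15580 - 41*I*√89) - 1*(-59092511616) = (15580 - 41*I*√89) + 59092511616 = 59092527196 - 41*I*√89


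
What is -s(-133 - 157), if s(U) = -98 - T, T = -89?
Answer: 9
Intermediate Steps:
s(U) = -9 (s(U) = -98 - 1*(-89) = -98 + 89 = -9)
-s(-133 - 157) = -1*(-9) = 9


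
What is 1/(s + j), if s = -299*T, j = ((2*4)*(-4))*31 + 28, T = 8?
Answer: -1/3356 ≈ -0.00029797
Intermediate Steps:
j = -964 (j = (8*(-4))*31 + 28 = -32*31 + 28 = -992 + 28 = -964)
s = -2392 (s = -299*8 = -2392)
1/(s + j) = 1/(-2392 - 964) = 1/(-3356) = -1/3356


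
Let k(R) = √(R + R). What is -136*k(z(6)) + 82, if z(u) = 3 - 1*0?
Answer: 82 - 136*√6 ≈ -251.13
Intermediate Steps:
z(u) = 3 (z(u) = 3 + 0 = 3)
k(R) = √2*√R (k(R) = √(2*R) = √2*√R)
-136*k(z(6)) + 82 = -136*√2*√3 + 82 = -136*√6 + 82 = 82 - 136*√6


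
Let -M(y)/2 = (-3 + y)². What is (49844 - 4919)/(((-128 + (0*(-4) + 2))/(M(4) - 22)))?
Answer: 59900/7 ≈ 8557.1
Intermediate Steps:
M(y) = -2*(-3 + y)²
(49844 - 4919)/(((-128 + (0*(-4) + 2))/(M(4) - 22))) = (49844 - 4919)/(((-128 + (0*(-4) + 2))/(-2*(-3 + 4)² - 22))) = 44925/(((-128 + (0 + 2))/(-2*1² - 22))) = 44925/(((-128 + 2)/(-2*1 - 22))) = 44925/((-126/(-2 - 22))) = 44925/((-126/(-24))) = 44925/((-1/24*(-126))) = 44925/(21/4) = 44925*(4/21) = 59900/7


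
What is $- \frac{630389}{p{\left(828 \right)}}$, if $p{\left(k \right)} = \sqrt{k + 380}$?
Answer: $- \frac{630389 \sqrt{302}}{604} \approx -18137.0$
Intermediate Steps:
$p{\left(k \right)} = \sqrt{380 + k}$
$- \frac{630389}{p{\left(828 \right)}} = - \frac{630389}{\sqrt{380 + 828}} = - \frac{630389}{\sqrt{1208}} = - \frac{630389}{2 \sqrt{302}} = - 630389 \frac{\sqrt{302}}{604} = - \frac{630389 \sqrt{302}}{604}$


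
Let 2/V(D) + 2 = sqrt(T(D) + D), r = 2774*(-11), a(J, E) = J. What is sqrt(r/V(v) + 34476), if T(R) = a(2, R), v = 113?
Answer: sqrt(64990 - 15257*sqrt(115)) ≈ 314.04*I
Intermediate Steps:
r = -30514
T(R) = 2
V(D) = 2/(-2 + sqrt(2 + D))
sqrt(r/V(v) + 34476) = sqrt(-(-30514 + 15257*sqrt(2 + 113)) + 34476) = sqrt(-(-30514 + 15257*sqrt(115)) + 34476) = sqrt(-30514*(-1 + sqrt(115)/2) + 34476) = sqrt((30514 - 15257*sqrt(115)) + 34476) = sqrt(64990 - 15257*sqrt(115))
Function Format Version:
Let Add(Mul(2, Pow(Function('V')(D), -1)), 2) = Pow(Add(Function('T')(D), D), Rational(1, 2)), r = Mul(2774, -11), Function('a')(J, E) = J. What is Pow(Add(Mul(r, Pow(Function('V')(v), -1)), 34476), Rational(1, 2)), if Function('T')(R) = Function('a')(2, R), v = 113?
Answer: Pow(Add(64990, Mul(-15257, Pow(115, Rational(1, 2)))), Rational(1, 2)) ≈ Mul(314.04, I)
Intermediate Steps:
r = -30514
Function('T')(R) = 2
Function('V')(D) = Mul(2, Pow(Add(-2, Pow(Add(2, D), Rational(1, 2))), -1))
Pow(Add(Mul(r, Pow(Function('V')(v), -1)), 34476), Rational(1, 2)) = Pow(Add(Mul(-30514, Pow(Mul(2, Pow(Add(-2, Pow(Add(2, 113), Rational(1, 2))), -1)), -1)), 34476), Rational(1, 2)) = Pow(Add(Mul(-30514, Pow(Mul(2, Pow(Add(-2, Pow(115, Rational(1, 2))), -1)), -1)), 34476), Rational(1, 2)) = Pow(Add(Mul(-30514, Add(-1, Mul(Rational(1, 2), Pow(115, Rational(1, 2))))), 34476), Rational(1, 2)) = Pow(Add(Add(30514, Mul(-15257, Pow(115, Rational(1, 2)))), 34476), Rational(1, 2)) = Pow(Add(64990, Mul(-15257, Pow(115, Rational(1, 2)))), Rational(1, 2))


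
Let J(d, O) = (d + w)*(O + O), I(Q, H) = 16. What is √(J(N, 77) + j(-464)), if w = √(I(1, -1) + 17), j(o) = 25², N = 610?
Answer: √(94565 + 154*√33) ≈ 308.95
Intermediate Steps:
j(o) = 625
w = √33 (w = √(16 + 17) = √33 ≈ 5.7446)
J(d, O) = 2*O*(d + √33) (J(d, O) = (d + √33)*(O + O) = (d + √33)*(2*O) = 2*O*(d + √33))
√(J(N, 77) + j(-464)) = √(2*77*(610 + √33) + 625) = √((93940 + 154*√33) + 625) = √(94565 + 154*√33)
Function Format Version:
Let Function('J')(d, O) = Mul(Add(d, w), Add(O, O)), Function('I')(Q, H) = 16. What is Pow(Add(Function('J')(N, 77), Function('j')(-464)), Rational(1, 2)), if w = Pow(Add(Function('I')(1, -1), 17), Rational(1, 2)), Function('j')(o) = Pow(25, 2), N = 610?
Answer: Pow(Add(94565, Mul(154, Pow(33, Rational(1, 2)))), Rational(1, 2)) ≈ 308.95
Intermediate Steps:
Function('j')(o) = 625
w = Pow(33, Rational(1, 2)) (w = Pow(Add(16, 17), Rational(1, 2)) = Pow(33, Rational(1, 2)) ≈ 5.7446)
Function('J')(d, O) = Mul(2, O, Add(d, Pow(33, Rational(1, 2)))) (Function('J')(d, O) = Mul(Add(d, Pow(33, Rational(1, 2))), Add(O, O)) = Mul(Add(d, Pow(33, Rational(1, 2))), Mul(2, O)) = Mul(2, O, Add(d, Pow(33, Rational(1, 2)))))
Pow(Add(Function('J')(N, 77), Function('j')(-464)), Rational(1, 2)) = Pow(Add(Mul(2, 77, Add(610, Pow(33, Rational(1, 2)))), 625), Rational(1, 2)) = Pow(Add(Add(93940, Mul(154, Pow(33, Rational(1, 2)))), 625), Rational(1, 2)) = Pow(Add(94565, Mul(154, Pow(33, Rational(1, 2)))), Rational(1, 2))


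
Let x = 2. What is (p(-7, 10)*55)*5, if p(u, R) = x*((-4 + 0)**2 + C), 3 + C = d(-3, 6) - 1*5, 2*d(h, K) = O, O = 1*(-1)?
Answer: 4125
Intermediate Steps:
O = -1
d(h, K) = -1/2 (d(h, K) = (1/2)*(-1) = -1/2)
C = -17/2 (C = -3 + (-1/2 - 1*5) = -3 + (-1/2 - 5) = -3 - 11/2 = -17/2 ≈ -8.5000)
p(u, R) = 15 (p(u, R) = 2*((-4 + 0)**2 - 17/2) = 2*((-4)**2 - 17/2) = 2*(16 - 17/2) = 2*(15/2) = 15)
(p(-7, 10)*55)*5 = (15*55)*5 = 825*5 = 4125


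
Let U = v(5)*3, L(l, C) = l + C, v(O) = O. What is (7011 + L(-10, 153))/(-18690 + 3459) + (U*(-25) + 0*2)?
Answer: -5718779/15231 ≈ -375.47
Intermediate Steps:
L(l, C) = C + l
U = 15 (U = 5*3 = 15)
(7011 + L(-10, 153))/(-18690 + 3459) + (U*(-25) + 0*2) = (7011 + (153 - 10))/(-18690 + 3459) + (15*(-25) + 0*2) = (7011 + 143)/(-15231) + (-375 + 0) = 7154*(-1/15231) - 375 = -7154/15231 - 375 = -5718779/15231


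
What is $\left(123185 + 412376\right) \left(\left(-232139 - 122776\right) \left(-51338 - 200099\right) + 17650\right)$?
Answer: $47792810526038305$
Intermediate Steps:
$\left(123185 + 412376\right) \left(\left(-232139 - 122776\right) \left(-51338 - 200099\right) + 17650\right) = 535561 \left(- 354915 \left(-51338 - 200099\right) + 17650\right) = 535561 \left(\left(-354915\right) \left(-251437\right) + 17650\right) = 535561 \left(89238762855 + 17650\right) = 535561 \cdot 89238780505 = 47792810526038305$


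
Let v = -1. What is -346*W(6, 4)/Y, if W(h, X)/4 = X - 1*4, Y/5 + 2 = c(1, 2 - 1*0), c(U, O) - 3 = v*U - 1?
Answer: 0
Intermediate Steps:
c(U, O) = 2 - U (c(U, O) = 3 + (-U - 1) = 3 + (-1 - U) = 2 - U)
Y = -5 (Y = -10 + 5*(2 - 1*1) = -10 + 5*(2 - 1) = -10 + 5*1 = -10 + 5 = -5)
W(h, X) = -16 + 4*X (W(h, X) = 4*(X - 1*4) = 4*(X - 4) = 4*(-4 + X) = -16 + 4*X)
-346*W(6, 4)/Y = -346*(-16 + 4*4)/(-5) = -346*(-16 + 16)*(-1)/5 = -0*(-1)/5 = -346*0 = 0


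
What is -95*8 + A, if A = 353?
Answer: -407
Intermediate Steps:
-95*8 + A = -95*8 + 353 = -760 + 353 = -407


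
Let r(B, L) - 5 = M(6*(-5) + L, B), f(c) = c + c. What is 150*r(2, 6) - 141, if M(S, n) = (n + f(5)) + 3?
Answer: 2859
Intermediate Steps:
f(c) = 2*c
M(S, n) = 13 + n (M(S, n) = (n + 2*5) + 3 = (n + 10) + 3 = (10 + n) + 3 = 13 + n)
r(B, L) = 18 + B (r(B, L) = 5 + (13 + B) = 18 + B)
150*r(2, 6) - 141 = 150*(18 + 2) - 141 = 150*20 - 141 = 3000 - 141 = 2859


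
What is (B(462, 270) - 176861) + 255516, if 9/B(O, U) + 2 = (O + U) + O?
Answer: 93756769/1192 ≈ 78655.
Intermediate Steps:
B(O, U) = 9/(-2 + U + 2*O) (B(O, U) = 9/(-2 + ((O + U) + O)) = 9/(-2 + (U + 2*O)) = 9/(-2 + U + 2*O))
(B(462, 270) - 176861) + 255516 = (9/(-2 + 270 + 2*462) - 176861) + 255516 = (9/(-2 + 270 + 924) - 176861) + 255516 = (9/1192 - 176861) + 255516 = -210818303/1192 + 255516 = 93756769/1192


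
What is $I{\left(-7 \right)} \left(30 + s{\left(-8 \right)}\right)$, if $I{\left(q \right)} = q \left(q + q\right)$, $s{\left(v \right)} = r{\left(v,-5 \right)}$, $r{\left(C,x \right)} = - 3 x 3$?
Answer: $7350$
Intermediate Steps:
$r{\left(C,x \right)} = - 9 x$
$s{\left(v \right)} = 45$ ($s{\left(v \right)} = \left(-9\right) \left(-5\right) = 45$)
$I{\left(q \right)} = 2 q^{2}$ ($I{\left(q \right)} = q 2 q = 2 q^{2}$)
$I{\left(-7 \right)} \left(30 + s{\left(-8 \right)}\right) = 2 \left(-7\right)^{2} \left(30 + 45\right) = 2 \cdot 49 \cdot 75 = 98 \cdot 75 = 7350$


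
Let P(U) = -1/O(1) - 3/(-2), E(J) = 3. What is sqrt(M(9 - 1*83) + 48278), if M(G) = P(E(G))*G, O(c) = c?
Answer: sqrt(48241) ≈ 219.64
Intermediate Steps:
P(U) = 1/2 (P(U) = -1/1 - 3/(-2) = -1*1 - 3*(-1/2) = -1 + 3/2 = 1/2)
M(G) = G/2
sqrt(M(9 - 1*83) + 48278) = sqrt((9 - 1*83)/2 + 48278) = sqrt((9 - 83)/2 + 48278) = sqrt((1/2)*(-74) + 48278) = sqrt(-37 + 48278) = sqrt(48241)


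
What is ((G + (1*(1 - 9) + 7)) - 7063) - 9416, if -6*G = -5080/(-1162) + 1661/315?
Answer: -2585469763/156870 ≈ -16482.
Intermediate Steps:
G = -252163/156870 (G = -(-5080/(-1162) + 1661/315)/6 = -(-5080*(-1/1162) + 1661*(1/315))/6 = -(2540/581 + 1661/315)/6 = -⅙*252163/26145 = -252163/156870 ≈ -1.6075)
((G + (1*(1 - 9) + 7)) - 7063) - 9416 = ((-252163/156870 + (1*(1 - 9) + 7)) - 7063) - 9416 = ((-252163/156870 + (1*(-8) + 7)) - 7063) - 9416 = ((-252163/156870 + (-8 + 7)) - 7063) - 9416 = ((-252163/156870 - 1) - 7063) - 9416 = (-409033/156870 - 7063) - 9416 = -1108381843/156870 - 9416 = -2585469763/156870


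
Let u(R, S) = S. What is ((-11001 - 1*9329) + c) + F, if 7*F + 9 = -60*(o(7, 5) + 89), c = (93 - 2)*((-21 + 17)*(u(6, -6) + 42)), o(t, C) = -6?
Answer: -239027/7 ≈ -34147.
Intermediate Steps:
c = -13104 (c = (93 - 2)*((-21 + 17)*(-6 + 42)) = 91*(-4*36) = 91*(-144) = -13104)
F = -4989/7 (F = -9/7 + (-60*(-6 + 89))/7 = -9/7 + (-60*83)/7 = -9/7 + (1/7)*(-4980) = -9/7 - 4980/7 = -4989/7 ≈ -712.71)
((-11001 - 1*9329) + c) + F = ((-11001 - 1*9329) - 13104) - 4989/7 = ((-11001 - 9329) - 13104) - 4989/7 = (-20330 - 13104) - 4989/7 = -33434 - 4989/7 = -239027/7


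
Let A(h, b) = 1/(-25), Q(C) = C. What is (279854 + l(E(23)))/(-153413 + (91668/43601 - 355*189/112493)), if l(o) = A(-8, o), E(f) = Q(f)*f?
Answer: -34315743599573257/18811345366044500 ≈ -1.8242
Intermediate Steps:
A(h, b) = -1/25
E(f) = f² (E(f) = f*f = f²)
l(o) = -1/25
(279854 + l(E(23)))/(-153413 + (91668/43601 - 355*189/112493)) = (279854 - 1/25)/(-153413 + (91668/43601 - 355*189/112493)) = 6996349/(25*(-153413 + (91668*(1/43601) - 67095*1/112493))) = 6996349/(25*(-153413 + (91668/43601 - 67095/112493))) = 6996349/(25*(-153413 + 7386599229/4904807293)) = 6996349/(25*(-752453814641780/4904807293)) = (6996349/25)*(-4904807293/752453814641780) = -34315743599573257/18811345366044500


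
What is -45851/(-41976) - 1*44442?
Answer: -1865451541/41976 ≈ -44441.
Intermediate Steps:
-45851/(-41976) - 1*44442 = -45851*(-1/41976) - 44442 = 45851/41976 - 44442 = -1865451541/41976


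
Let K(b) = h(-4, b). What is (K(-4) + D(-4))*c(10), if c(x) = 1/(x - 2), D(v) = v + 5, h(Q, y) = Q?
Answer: -3/8 ≈ -0.37500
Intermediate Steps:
K(b) = -4
D(v) = 5 + v
c(x) = 1/(-2 + x)
(K(-4) + D(-4))*c(10) = (-4 + (5 - 4))/(-2 + 10) = (-4 + 1)/8 = -3*⅛ = -3/8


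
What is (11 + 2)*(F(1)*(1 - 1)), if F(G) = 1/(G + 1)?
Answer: 0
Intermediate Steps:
F(G) = 1/(1 + G)
(11 + 2)*(F(1)*(1 - 1)) = (11 + 2)*((1 - 1)/(1 + 1)) = 13*(0/2) = 13*((½)*0) = 13*0 = 0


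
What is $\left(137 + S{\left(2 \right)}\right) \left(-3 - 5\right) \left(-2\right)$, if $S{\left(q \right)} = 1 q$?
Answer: $2224$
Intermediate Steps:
$S{\left(q \right)} = q$
$\left(137 + S{\left(2 \right)}\right) \left(-3 - 5\right) \left(-2\right) = \left(137 + 2\right) \left(-3 - 5\right) \left(-2\right) = 139 \left(\left(-8\right) \left(-2\right)\right) = 139 \cdot 16 = 2224$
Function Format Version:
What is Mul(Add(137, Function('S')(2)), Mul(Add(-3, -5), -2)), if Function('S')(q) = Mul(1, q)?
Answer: 2224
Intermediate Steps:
Function('S')(q) = q
Mul(Add(137, Function('S')(2)), Mul(Add(-3, -5), -2)) = Mul(Add(137, 2), Mul(Add(-3, -5), -2)) = Mul(139, Mul(-8, -2)) = Mul(139, 16) = 2224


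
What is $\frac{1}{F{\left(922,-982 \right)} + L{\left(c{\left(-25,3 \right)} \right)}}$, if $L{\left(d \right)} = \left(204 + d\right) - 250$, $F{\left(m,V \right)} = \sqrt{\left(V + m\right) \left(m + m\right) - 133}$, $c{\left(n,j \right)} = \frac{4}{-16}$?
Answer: $- \frac{740}{1806593} - \frac{16 i \sqrt{110773}}{1806593} \approx -0.00040961 - 0.0029477 i$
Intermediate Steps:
$c{\left(n,j \right)} = - \frac{1}{4}$ ($c{\left(n,j \right)} = 4 \left(- \frac{1}{16}\right) = - \frac{1}{4}$)
$F{\left(m,V \right)} = \sqrt{-133 + 2 m \left(V + m\right)}$ ($F{\left(m,V \right)} = \sqrt{\left(V + m\right) 2 m - 133} = \sqrt{2 m \left(V + m\right) - 133} = \sqrt{-133 + 2 m \left(V + m\right)}$)
$L{\left(d \right)} = -46 + d$
$\frac{1}{F{\left(922,-982 \right)} + L{\left(c{\left(-25,3 \right)} \right)}} = \frac{1}{\sqrt{-133 + 2 \cdot 922^{2} + 2 \left(-982\right) 922} - \frac{185}{4}} = \frac{1}{\sqrt{-133 + 2 \cdot 850084 - 1810808} - \frac{185}{4}} = \frac{1}{\sqrt{-133 + 1700168 - 1810808} - \frac{185}{4}} = \frac{1}{\sqrt{-110773} - \frac{185}{4}} = \frac{1}{i \sqrt{110773} - \frac{185}{4}} = \frac{1}{- \frac{185}{4} + i \sqrt{110773}}$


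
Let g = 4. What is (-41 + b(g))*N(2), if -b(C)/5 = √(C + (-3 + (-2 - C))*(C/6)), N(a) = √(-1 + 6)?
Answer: √5*(-41 - 5*I*√2) ≈ -91.679 - 15.811*I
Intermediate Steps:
N(a) = √5
b(C) = -5*√(C + C*(-5 - C)/6) (b(C) = -5*√(C + (-3 + (-2 - C))*(C/6)) = -5*√(C + (-5 - C)*(C*(⅙))) = -5*√(C + (-5 - C)*(C/6)) = -5*√(C + C*(-5 - C)/6))
(-41 + b(g))*N(2) = (-41 - 5*√6*√(-1*4*(-1 + 4))/6)*√5 = (-41 - 5*√6*√(-1*4*3)/6)*√5 = (-41 - 5*√6*√(-12)/6)*√5 = (-41 - 5*√6*2*I*√3/6)*√5 = (-41 - 5*I*√2)*√5 = √5*(-41 - 5*I*√2)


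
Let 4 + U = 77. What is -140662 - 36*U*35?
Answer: -232642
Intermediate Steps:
U = 73 (U = -4 + 77 = 73)
-140662 - 36*U*35 = -140662 - 36*73*35 = -140662 - 2628*35 = -140662 - 1*91980 = -140662 - 91980 = -232642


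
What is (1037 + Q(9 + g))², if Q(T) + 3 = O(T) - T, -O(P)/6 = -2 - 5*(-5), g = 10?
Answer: 769129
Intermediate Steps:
O(P) = -138 (O(P) = -6*(-2 - 5*(-5)) = -6*(-2 + 25) = -6*23 = -138)
Q(T) = -141 - T (Q(T) = -3 + (-138 - T) = -141 - T)
(1037 + Q(9 + g))² = (1037 + (-141 - (9 + 10)))² = (1037 + (-141 - 1*19))² = (1037 + (-141 - 19))² = (1037 - 160)² = 877² = 769129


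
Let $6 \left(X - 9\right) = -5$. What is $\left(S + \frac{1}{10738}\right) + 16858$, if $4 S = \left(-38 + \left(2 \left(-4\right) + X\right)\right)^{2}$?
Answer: $\frac{13310185961}{773136} \approx 17216.0$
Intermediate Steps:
$X = \frac{49}{6}$ ($X = 9 + \frac{1}{6} \left(-5\right) = 9 - \frac{5}{6} = \frac{49}{6} \approx 8.1667$)
$S = \frac{51529}{144}$ ($S = \frac{\left(-38 + \left(2 \left(-4\right) + \frac{49}{6}\right)\right)^{2}}{4} = \frac{\left(-38 + \left(-8 + \frac{49}{6}\right)\right)^{2}}{4} = \frac{\left(-38 + \frac{1}{6}\right)^{2}}{4} = \frac{\left(- \frac{227}{6}\right)^{2}}{4} = \frac{1}{4} \cdot \frac{51529}{36} = \frac{51529}{144} \approx 357.84$)
$\left(S + \frac{1}{10738}\right) + 16858 = \left(\frac{51529}{144} + \frac{1}{10738}\right) + 16858 = \frac{276659273}{773136} + 16858 = \frac{13310185961}{773136}$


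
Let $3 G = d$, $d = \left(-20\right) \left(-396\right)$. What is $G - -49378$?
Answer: $52018$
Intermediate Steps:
$d = 7920$
$G = 2640$ ($G = \frac{1}{3} \cdot 7920 = 2640$)
$G - -49378 = 2640 - -49378 = 2640 + 49378 = 52018$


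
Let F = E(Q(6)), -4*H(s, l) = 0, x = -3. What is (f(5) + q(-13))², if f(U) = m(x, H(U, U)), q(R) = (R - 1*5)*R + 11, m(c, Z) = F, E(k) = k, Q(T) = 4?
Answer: 62001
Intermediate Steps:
H(s, l) = 0 (H(s, l) = -¼*0 = 0)
F = 4
m(c, Z) = 4
q(R) = 11 + R*(-5 + R) (q(R) = (R - 5)*R + 11 = (-5 + R)*R + 11 = R*(-5 + R) + 11 = 11 + R*(-5 + R))
f(U) = 4
(f(5) + q(-13))² = (4 + (11 + (-13)² - 5*(-13)))² = (4 + (11 + 169 + 65))² = (4 + 245)² = 249² = 62001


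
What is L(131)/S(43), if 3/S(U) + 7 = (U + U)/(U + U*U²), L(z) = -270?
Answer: 116532/185 ≈ 629.90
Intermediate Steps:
S(U) = 3/(-7 + 2*U/(U + U³)) (S(U) = 3/(-7 + (U + U)/(U + U*U²)) = 3/(-7 + (2*U)/(U + U³)) = 3/(-7 + 2*U/(U + U³)))
L(131)/S(43) = -270*(5 + 7*43²)/(3*(-1 - 1*43²)) = -270*(5 + 7*1849)/(3*(-1 - 1*1849)) = -270*(5 + 12943)/(3*(-1 - 1849)) = -270/(3*(-1850)/12948) = -270/(3*(1/12948)*(-1850)) = -270/(-925/2158) = -270*(-2158/925) = 116532/185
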